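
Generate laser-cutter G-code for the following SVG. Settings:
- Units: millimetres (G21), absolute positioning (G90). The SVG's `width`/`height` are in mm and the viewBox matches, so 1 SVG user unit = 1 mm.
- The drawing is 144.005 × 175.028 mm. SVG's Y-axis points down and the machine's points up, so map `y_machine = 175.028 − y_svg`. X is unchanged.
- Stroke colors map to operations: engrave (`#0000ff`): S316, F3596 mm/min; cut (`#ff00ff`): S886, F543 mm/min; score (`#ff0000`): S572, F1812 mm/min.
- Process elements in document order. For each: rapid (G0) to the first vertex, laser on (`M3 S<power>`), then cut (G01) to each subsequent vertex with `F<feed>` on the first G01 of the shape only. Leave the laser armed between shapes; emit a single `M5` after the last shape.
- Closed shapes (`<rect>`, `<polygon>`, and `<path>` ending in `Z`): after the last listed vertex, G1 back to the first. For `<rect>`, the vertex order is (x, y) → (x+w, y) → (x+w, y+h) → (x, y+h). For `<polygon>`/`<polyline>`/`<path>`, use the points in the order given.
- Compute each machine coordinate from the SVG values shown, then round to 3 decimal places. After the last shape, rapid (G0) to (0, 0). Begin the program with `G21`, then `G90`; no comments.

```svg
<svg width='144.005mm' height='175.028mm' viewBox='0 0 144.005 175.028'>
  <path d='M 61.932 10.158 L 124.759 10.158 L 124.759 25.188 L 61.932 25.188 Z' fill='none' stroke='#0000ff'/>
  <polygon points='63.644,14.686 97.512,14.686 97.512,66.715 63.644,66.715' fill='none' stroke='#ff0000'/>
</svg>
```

Since the viewBox matches the mm dimensions, user units are millimetres directly. The only transform is the Y-flip y_m = 175.028 − y_svg.

Shape 1 is a rectangle drawn with `<path>`. Its stroke #0000ff means engrave at S316, F3596. After flipping Y the toolpath is (61.932,164.870) → (124.759,164.870) → (124.759,149.840) → (61.932,149.840) → (61.932,164.870), returning to the start.

Shape 2 is a rectangle drawn with `<polygon>`. Its stroke #ff0000 means score at S572, F1812. After flipping Y the toolpath is (63.644,160.342) → (97.512,160.342) → (97.512,108.313) → (63.644,108.313) → (63.644,160.342), returning to the start.

G21
G90
G0 X61.932 Y164.870
M3 S316
G01 X124.759 Y164.870 F3596
G01 X124.759 Y149.840
G01 X61.932 Y149.840
G01 X61.932 Y164.870
G0 X63.644 Y160.342
M3 S572
G01 X97.512 Y160.342 F1812
G01 X97.512 Y108.313
G01 X63.644 Y108.313
G01 X63.644 Y160.342
M5
G0 X0.000 Y0.000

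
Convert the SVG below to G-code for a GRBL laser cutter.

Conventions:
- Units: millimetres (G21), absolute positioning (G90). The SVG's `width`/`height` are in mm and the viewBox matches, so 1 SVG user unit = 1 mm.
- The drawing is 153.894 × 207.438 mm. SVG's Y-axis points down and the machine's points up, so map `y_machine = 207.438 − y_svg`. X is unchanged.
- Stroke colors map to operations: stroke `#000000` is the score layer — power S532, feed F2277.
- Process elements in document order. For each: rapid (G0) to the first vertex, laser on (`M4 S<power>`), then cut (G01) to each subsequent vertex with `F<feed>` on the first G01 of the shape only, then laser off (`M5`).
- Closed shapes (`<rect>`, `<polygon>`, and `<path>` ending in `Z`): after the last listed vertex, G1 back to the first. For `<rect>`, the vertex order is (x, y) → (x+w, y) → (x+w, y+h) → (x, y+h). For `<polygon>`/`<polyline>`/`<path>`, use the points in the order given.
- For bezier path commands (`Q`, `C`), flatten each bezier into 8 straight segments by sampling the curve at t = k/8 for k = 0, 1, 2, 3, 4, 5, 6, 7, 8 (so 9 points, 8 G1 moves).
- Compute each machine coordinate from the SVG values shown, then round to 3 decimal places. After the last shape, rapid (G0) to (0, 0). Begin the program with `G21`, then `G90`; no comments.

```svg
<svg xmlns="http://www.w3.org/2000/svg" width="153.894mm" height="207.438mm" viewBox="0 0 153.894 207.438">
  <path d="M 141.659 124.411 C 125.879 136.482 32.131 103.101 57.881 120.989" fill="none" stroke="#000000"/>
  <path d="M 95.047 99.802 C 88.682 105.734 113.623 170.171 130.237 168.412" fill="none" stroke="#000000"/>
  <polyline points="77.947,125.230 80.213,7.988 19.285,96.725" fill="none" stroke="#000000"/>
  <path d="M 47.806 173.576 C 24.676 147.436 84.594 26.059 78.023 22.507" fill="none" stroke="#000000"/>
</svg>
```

Since the viewBox matches the mm dimensions, user units are millimetres directly. The only transform is the Y-flip y_m = 207.438 − y_svg.

Shape 1 is a cubic bezier drawn with `<path>`. Its stroke #000000 means score at S532, F2277. After flipping Y the toolpath is (141.659,83.027) → (132.472,80.442) → (118.290,80.985) → (101.427,83.522) → (84.196,86.919) → (68.912,90.044) → (57.889,91.763) → (53.441,90.943) → (57.881,86.449).

Shape 2 is a cubic bezier drawn with `<path>`. Its stroke #000000 means score at S532, F2277. After flipping Y the toolpath is (95.047,107.636) → (94.050,102.913) → (95.524,94.166) → (99.004,82.857) → (104.025,70.447) → (110.123,58.398) → (116.834,48.170) → (123.694,41.226) → (130.237,39.026).

Shape 3 is a open polyline drawn with `<polyline>`. Its stroke #000000 means score at S532, F2277. After flipping Y the toolpath is (77.947,82.208) → (80.213,199.450) → (19.285,110.713).

Shape 4 is a cubic bezier drawn with `<path>`. Its stroke #000000 means score at S532, F2277. After flipping Y the toolpath is (47.806,33.862) → (42.733,47.713) → (43.693,67.995) → (48.935,92.212) → (56.705,117.867) → (65.251,142.463) → (72.821,163.504) → (77.663,178.492) → (78.023,184.931).

G21
G90
G0 X141.659 Y83.027
M4 S532
G01 X132.472 Y80.442 F2277
G01 X118.290 Y80.985
G01 X101.427 Y83.522
G01 X84.196 Y86.919
G01 X68.912 Y90.044
G01 X57.889 Y91.763
G01 X53.441 Y90.943
G01 X57.881 Y86.449
M5
G0 X95.047 Y107.636
M4 S532
G01 X94.050 Y102.913 F2277
G01 X95.524 Y94.166
G01 X99.004 Y82.857
G01 X104.025 Y70.447
G01 X110.123 Y58.398
G01 X116.834 Y48.170
G01 X123.694 Y41.226
G01 X130.237 Y39.026
M5
G0 X77.947 Y82.208
M4 S532
G01 X80.213 Y199.450 F2277
G01 X19.285 Y110.713
M5
G0 X47.806 Y33.862
M4 S532
G01 X42.733 Y47.713 F2277
G01 X43.693 Y67.995
G01 X48.935 Y92.212
G01 X56.705 Y117.867
G01 X65.251 Y142.463
G01 X72.821 Y163.504
G01 X77.663 Y178.492
G01 X78.023 Y184.931
M5
G0 X0.000 Y0.000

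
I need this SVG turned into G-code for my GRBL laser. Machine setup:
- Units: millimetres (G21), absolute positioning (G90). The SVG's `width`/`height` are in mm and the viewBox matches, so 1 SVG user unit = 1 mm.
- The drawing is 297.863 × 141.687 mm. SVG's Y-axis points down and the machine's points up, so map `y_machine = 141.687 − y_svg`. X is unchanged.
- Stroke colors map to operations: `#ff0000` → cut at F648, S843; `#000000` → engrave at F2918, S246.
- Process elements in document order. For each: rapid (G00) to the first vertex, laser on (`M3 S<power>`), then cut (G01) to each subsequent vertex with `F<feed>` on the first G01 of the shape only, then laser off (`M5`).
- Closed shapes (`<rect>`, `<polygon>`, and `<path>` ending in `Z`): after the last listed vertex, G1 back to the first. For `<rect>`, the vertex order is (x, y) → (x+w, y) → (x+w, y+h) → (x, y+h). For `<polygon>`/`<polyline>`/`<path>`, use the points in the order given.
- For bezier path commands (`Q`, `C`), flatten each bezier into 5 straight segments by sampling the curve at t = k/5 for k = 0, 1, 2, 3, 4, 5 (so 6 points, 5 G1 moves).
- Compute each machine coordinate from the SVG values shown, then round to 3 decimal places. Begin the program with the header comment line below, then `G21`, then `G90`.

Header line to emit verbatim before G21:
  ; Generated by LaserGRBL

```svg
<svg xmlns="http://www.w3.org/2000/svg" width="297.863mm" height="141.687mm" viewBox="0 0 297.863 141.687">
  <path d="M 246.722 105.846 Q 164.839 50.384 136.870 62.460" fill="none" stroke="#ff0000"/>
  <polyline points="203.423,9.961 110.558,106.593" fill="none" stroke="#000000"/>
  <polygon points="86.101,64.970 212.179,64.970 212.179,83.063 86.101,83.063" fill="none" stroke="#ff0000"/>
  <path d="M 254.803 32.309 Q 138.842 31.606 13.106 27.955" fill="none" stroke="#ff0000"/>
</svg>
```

; Generated by LaserGRBL
G21
G90
G00 X246.722 Y35.841
M3 S843
G01 X216.125 Y55.324 F648
G01 X189.842 Y69.405
G01 X167.871 Y78.082
G01 X150.214 Y81.356
G01 X136.870 Y79.227
M5
G00 X203.423 Y131.726
M3 S246
G01 X110.558 Y35.094 F2918
M5
G00 X86.101 Y76.717
M3 S843
G01 X212.179 Y76.717 F648
G01 X212.179 Y58.624
G01 X86.101 Y58.624
G01 X86.101 Y76.717
M5
G00 X254.803 Y109.378
M3 S843
G01 X208.028 Y109.777 F648
G01 X160.470 Y110.412
G01 X112.131 Y111.283
G01 X63.009 Y112.390
G01 X13.106 Y113.732
M5

1 u = 1 mm; y_m = 141.687 − y.

[1] `<path>` quadratic bezier, #ff0000→cut S843 F648: (246.722,35.841) → (216.125,55.324) → (189.842,69.405) → (167.871,78.082) → (150.214,81.356) → (136.870,79.227)

[2] `<polyline>` line segment, #000000→engrave S246 F2918: (203.423,131.726) → (110.558,35.094)

[3] `<polygon>` rectangle, #ff0000→cut S843 F648: (86.101,76.717) → (212.179,76.717) → (212.179,58.624) → (86.101,58.624) → (86.101,76.717) (closed)

[4] `<path>` quadratic bezier, #ff0000→cut S843 F648: (254.803,109.378) → (208.028,109.777) → (160.470,110.412) → (112.131,111.283) → (63.009,112.390) → (13.106,113.732)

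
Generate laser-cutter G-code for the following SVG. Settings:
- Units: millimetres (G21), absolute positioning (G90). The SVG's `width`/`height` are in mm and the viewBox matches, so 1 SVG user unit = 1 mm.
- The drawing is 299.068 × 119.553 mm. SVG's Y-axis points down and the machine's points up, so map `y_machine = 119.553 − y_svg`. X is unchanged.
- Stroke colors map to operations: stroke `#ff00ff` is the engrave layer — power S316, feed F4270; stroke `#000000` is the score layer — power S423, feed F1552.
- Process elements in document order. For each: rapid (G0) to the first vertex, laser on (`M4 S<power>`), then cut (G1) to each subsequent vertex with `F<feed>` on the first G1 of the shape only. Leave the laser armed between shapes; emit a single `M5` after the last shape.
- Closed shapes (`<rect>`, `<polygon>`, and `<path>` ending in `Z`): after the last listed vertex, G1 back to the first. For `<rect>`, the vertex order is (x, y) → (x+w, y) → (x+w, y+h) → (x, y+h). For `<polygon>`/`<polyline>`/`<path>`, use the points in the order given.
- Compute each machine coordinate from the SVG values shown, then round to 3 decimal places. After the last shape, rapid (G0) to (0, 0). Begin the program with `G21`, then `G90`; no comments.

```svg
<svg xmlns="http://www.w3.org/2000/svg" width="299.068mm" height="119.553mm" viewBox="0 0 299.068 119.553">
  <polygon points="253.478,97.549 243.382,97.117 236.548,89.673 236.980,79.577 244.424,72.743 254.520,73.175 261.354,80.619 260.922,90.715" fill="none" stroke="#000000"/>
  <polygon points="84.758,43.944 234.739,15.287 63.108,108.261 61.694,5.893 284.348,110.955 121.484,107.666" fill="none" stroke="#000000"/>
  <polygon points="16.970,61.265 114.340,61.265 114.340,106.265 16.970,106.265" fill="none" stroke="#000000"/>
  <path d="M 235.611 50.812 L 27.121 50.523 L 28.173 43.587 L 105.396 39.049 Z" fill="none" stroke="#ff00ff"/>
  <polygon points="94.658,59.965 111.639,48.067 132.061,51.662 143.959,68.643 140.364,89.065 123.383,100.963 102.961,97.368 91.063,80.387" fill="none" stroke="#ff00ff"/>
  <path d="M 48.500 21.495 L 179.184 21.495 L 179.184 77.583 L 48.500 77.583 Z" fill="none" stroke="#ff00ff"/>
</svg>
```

1 u = 1 mm; y_m = 119.553 − y.

[1] `<polygon>` regular polygon, #000000→score S423 F1552: (253.478,22.004) → (243.382,22.436) → (236.548,29.880) → (236.980,39.976) → (244.424,46.810) → (254.520,46.378) → (261.354,38.934) → (260.922,28.838) → (253.478,22.004) (closed)

[2] `<polygon>` closed polygon, #000000→score S423 F1552: (84.758,75.609) → (234.739,104.266) → (63.108,11.292) → (61.694,113.660) → (284.348,8.598) → (121.484,11.887) → (84.758,75.609) (closed)

[3] `<polygon>` rectangle, #000000→score S423 F1552: (16.970,58.288) → (114.340,58.288) → (114.340,13.288) → (16.970,13.288) → (16.970,58.288) (closed)

[4] `<path>` closed polygon, #ff00ff→engrave S316 F4270: (235.611,68.741) → (27.121,69.030) → (28.173,75.966) → (105.396,80.504) → (235.611,68.741) (closed)

[5] `<polygon>` regular polygon, #ff00ff→engrave S316 F4270: (94.658,59.588) → (111.639,71.486) → (132.061,67.891) → (143.959,50.910) → (140.364,30.488) → (123.383,18.590) → (102.961,22.185) → (91.063,39.166) → (94.658,59.588) (closed)

[6] `<path>` rectangle, #ff00ff→engrave S316 F4270: (48.500,98.058) → (179.184,98.058) → (179.184,41.970) → (48.500,41.970) → (48.500,98.058) (closed)

G21
G90
G0 X253.478 Y22.004
M4 S423
G1 X243.382 Y22.436 F1552
G1 X236.548 Y29.880
G1 X236.980 Y39.976
G1 X244.424 Y46.810
G1 X254.520 Y46.378
G1 X261.354 Y38.934
G1 X260.922 Y28.838
G1 X253.478 Y22.004
G0 X84.758 Y75.609
M4 S423
G1 X234.739 Y104.266 F1552
G1 X63.108 Y11.292
G1 X61.694 Y113.660
G1 X284.348 Y8.598
G1 X121.484 Y11.887
G1 X84.758 Y75.609
G0 X16.970 Y58.288
M4 S423
G1 X114.340 Y58.288 F1552
G1 X114.340 Y13.288
G1 X16.970 Y13.288
G1 X16.970 Y58.288
G0 X235.611 Y68.741
M4 S316
G1 X27.121 Y69.030 F4270
G1 X28.173 Y75.966
G1 X105.396 Y80.504
G1 X235.611 Y68.741
G0 X94.658 Y59.588
M4 S316
G1 X111.639 Y71.486 F4270
G1 X132.061 Y67.891
G1 X143.959 Y50.910
G1 X140.364 Y30.488
G1 X123.383 Y18.590
G1 X102.961 Y22.185
G1 X91.063 Y39.166
G1 X94.658 Y59.588
G0 X48.500 Y98.058
M4 S316
G1 X179.184 Y98.058 F4270
G1 X179.184 Y41.970
G1 X48.500 Y41.970
G1 X48.500 Y98.058
M5
G0 X0.000 Y0.000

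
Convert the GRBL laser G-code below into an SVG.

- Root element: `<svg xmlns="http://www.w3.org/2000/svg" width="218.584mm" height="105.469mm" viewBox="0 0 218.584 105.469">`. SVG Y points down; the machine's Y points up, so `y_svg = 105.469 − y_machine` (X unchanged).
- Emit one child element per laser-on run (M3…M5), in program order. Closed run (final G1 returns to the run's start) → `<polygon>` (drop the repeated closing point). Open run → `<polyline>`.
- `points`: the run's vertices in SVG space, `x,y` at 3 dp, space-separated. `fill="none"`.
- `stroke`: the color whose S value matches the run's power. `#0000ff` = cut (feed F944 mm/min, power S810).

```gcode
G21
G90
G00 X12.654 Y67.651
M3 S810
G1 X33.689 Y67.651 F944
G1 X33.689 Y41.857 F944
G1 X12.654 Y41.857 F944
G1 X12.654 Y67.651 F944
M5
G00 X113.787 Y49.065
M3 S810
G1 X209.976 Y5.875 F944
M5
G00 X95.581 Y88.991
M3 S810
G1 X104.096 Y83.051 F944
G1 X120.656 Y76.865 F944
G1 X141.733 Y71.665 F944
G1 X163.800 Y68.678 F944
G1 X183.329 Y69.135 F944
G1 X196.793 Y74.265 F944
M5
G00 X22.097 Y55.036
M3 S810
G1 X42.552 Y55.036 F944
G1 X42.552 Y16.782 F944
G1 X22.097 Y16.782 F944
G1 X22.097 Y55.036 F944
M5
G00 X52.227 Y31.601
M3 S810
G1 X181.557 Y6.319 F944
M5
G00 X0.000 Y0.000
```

<svg xmlns="http://www.w3.org/2000/svg" width="218.584mm" height="105.469mm" viewBox="0 0 218.584 105.469">
  <polygon points="12.654,37.818 33.689,37.818 33.689,63.612 12.654,63.612" fill="none" stroke="#0000ff"/>
  <polyline points="113.787,56.404 209.976,99.594" fill="none" stroke="#0000ff"/>
  <polyline points="95.581,16.478 104.096,22.418 120.656,28.604 141.733,33.804 163.800,36.791 183.329,36.334 196.793,31.204" fill="none" stroke="#0000ff"/>
  <polygon points="22.097,50.433 42.552,50.433 42.552,88.687 22.097,88.687" fill="none" stroke="#0000ff"/>
  <polyline points="52.227,73.868 181.557,99.150" fill="none" stroke="#0000ff"/>
</svg>

Machine Y-up, SVG Y-down with viewBox height 105.469, so y_svg = 105.469 − y_machine; X carries over. Every run uses S810, so all elements get stroke `#0000ff` (cut).

Run 1: The run returns to its start, so emit a `<polygon>` with points (Y-flipped): 12.654,37.818 33.689,37.818 33.689,63.612 12.654,63.612.

Run 2: The run is open, so emit a `<polyline>` with points (Y-flipped): 113.787,56.404 209.976,99.594.

Run 3: The run is open, so emit a `<polyline>` with points (Y-flipped): 95.581,16.478 104.096,22.418 120.656,28.604 141.733,33.804 163.800,36.791 183.329,36.334 196.793,31.204.

Run 4: The run returns to its start, so emit a `<polygon>` with points (Y-flipped): 22.097,50.433 42.552,50.433 42.552,88.687 22.097,88.687.

Run 5: The run is open, so emit a `<polyline>` with points (Y-flipped): 52.227,73.868 181.557,99.150.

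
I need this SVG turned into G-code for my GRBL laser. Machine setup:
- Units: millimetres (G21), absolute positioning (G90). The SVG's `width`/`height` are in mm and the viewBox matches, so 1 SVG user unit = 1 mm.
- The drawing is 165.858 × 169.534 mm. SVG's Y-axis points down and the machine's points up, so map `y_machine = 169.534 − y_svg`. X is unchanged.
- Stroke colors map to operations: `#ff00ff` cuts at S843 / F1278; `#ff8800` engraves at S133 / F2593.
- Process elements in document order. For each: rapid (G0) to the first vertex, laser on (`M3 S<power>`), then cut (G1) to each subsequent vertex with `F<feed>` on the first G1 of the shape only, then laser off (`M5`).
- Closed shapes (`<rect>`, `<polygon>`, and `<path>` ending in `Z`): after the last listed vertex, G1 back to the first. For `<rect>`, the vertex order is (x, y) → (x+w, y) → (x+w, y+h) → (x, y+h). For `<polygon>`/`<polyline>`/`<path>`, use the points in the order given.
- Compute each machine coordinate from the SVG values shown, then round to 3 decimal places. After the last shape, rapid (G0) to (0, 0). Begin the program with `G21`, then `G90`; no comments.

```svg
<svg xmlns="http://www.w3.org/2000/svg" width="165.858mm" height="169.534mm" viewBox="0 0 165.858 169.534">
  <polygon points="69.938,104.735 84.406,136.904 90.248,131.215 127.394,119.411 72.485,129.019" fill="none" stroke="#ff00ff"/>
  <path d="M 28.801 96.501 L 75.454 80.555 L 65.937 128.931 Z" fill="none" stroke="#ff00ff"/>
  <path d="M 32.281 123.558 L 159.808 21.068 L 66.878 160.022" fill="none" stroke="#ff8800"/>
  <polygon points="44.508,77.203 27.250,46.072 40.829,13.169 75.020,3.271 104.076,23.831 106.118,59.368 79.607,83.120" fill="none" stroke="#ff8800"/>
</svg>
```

G21
G90
G0 X69.938 Y64.799
M3 S843
G1 X84.406 Y32.630 F1278
G1 X90.248 Y38.319
G1 X127.394 Y50.123
G1 X72.485 Y40.515
G1 X69.938 Y64.799
M5
G0 X28.801 Y73.033
M3 S843
G1 X75.454 Y88.979 F1278
G1 X65.937 Y40.603
G1 X28.801 Y73.033
M5
G0 X32.281 Y45.976
M3 S133
G1 X159.808 Y148.466 F2593
G1 X66.878 Y9.512
M5
G0 X44.508 Y92.331
M3 S133
G1 X27.250 Y123.462 F2593
G1 X40.829 Y156.365
G1 X75.020 Y166.263
G1 X104.076 Y145.703
G1 X106.118 Y110.166
G1 X79.607 Y86.414
G1 X44.508 Y92.331
M5
G0 X0.000 Y0.000

Since the viewBox matches the mm dimensions, user units are millimetres directly. The only transform is the Y-flip y_m = 169.534 − y_svg.

Shape 1 is a closed polygon drawn with `<polygon>`. Its stroke #ff00ff means cut at S843, F1278. After flipping Y the toolpath is (69.938,64.799) → (84.406,32.630) → (90.248,38.319) → (127.394,50.123) → (72.485,40.515) → (69.938,64.799), returning to the start.

Shape 2 is a regular polygon drawn with `<path>`. Its stroke #ff00ff means cut at S843, F1278. After flipping Y the toolpath is (28.801,73.033) → (75.454,88.979) → (65.937,40.603) → (28.801,73.033), returning to the start.

Shape 3 is a open polyline drawn with `<path>`. Its stroke #ff8800 means engrave at S133, F2593. After flipping Y the toolpath is (32.281,45.976) → (159.808,148.466) → (66.878,9.512).

Shape 4 is a regular polygon drawn with `<polygon>`. Its stroke #ff8800 means engrave at S133, F2593. After flipping Y the toolpath is (44.508,92.331) → (27.250,123.462) → (40.829,156.365) → (75.020,166.263) → (104.076,145.703) → (106.118,110.166) → (79.607,86.414) → (44.508,92.331), returning to the start.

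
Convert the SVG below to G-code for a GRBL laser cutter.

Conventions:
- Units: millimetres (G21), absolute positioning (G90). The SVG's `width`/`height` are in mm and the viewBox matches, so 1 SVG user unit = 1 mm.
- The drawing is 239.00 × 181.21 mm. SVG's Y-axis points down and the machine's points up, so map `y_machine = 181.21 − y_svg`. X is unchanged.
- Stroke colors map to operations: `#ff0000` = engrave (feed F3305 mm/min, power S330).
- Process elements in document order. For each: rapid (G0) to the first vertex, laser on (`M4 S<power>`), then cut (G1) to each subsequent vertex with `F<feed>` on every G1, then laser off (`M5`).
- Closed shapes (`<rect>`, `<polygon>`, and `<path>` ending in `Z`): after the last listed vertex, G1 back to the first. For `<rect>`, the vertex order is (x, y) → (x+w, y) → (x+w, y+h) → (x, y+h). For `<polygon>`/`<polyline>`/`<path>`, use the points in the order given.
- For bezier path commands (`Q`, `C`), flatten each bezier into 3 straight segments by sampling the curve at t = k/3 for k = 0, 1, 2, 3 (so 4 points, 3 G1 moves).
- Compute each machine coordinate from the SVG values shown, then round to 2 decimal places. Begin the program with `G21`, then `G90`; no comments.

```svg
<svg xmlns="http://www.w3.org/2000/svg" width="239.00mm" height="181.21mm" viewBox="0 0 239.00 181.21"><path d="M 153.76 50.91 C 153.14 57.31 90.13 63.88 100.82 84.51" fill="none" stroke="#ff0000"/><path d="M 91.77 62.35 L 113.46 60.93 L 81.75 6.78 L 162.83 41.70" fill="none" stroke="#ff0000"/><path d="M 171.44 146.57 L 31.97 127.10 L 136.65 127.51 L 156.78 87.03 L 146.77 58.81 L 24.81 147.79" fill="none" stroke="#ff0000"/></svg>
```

viewBox `0 0 239.00 181.21` with mm width/height → 1 unit = 1 mm. Flip: y_m = 181.21 − y_svg.

**Shape 1** — `<path>` cubic bezier, stroke `#ff0000` → engrave (S330, F3305). Control points (SVG): P0=(153.76,50.91), P1=(153.14,57.31), P2=(90.13,63.88), P3=(100.82,84.51); sampled at t=k/3. Machine vertices: (153.76,130.30) → (137.38,123.33) → (109.66,113.16) → (100.82,96.70). Open path.

**Shape 2** — `<path>` open polyline, stroke `#ff0000` → engrave (S330, F3305). Machine vertices: (91.77,118.86) → (113.46,120.28) → (81.75,174.43) → (162.83,139.51). Open path.

**Shape 3** — `<path>` open polyline, stroke `#ff0000` → engrave (S330, F3305). Machine vertices: (171.44,34.64) → (31.97,54.11) → (136.65,53.70) → (156.78,94.18) → (146.77,122.40) → (24.81,33.42). Open path.

G21
G90
G0 X153.76 Y130.30
M4 S330
G1 X137.38 Y123.33 F3305
G1 X109.66 Y113.16 F3305
G1 X100.82 Y96.70 F3305
M5
G0 X91.77 Y118.86
M4 S330
G1 X113.46 Y120.28 F3305
G1 X81.75 Y174.43 F3305
G1 X162.83 Y139.51 F3305
M5
G0 X171.44 Y34.64
M4 S330
G1 X31.97 Y54.11 F3305
G1 X136.65 Y53.70 F3305
G1 X156.78 Y94.18 F3305
G1 X146.77 Y122.40 F3305
G1 X24.81 Y33.42 F3305
M5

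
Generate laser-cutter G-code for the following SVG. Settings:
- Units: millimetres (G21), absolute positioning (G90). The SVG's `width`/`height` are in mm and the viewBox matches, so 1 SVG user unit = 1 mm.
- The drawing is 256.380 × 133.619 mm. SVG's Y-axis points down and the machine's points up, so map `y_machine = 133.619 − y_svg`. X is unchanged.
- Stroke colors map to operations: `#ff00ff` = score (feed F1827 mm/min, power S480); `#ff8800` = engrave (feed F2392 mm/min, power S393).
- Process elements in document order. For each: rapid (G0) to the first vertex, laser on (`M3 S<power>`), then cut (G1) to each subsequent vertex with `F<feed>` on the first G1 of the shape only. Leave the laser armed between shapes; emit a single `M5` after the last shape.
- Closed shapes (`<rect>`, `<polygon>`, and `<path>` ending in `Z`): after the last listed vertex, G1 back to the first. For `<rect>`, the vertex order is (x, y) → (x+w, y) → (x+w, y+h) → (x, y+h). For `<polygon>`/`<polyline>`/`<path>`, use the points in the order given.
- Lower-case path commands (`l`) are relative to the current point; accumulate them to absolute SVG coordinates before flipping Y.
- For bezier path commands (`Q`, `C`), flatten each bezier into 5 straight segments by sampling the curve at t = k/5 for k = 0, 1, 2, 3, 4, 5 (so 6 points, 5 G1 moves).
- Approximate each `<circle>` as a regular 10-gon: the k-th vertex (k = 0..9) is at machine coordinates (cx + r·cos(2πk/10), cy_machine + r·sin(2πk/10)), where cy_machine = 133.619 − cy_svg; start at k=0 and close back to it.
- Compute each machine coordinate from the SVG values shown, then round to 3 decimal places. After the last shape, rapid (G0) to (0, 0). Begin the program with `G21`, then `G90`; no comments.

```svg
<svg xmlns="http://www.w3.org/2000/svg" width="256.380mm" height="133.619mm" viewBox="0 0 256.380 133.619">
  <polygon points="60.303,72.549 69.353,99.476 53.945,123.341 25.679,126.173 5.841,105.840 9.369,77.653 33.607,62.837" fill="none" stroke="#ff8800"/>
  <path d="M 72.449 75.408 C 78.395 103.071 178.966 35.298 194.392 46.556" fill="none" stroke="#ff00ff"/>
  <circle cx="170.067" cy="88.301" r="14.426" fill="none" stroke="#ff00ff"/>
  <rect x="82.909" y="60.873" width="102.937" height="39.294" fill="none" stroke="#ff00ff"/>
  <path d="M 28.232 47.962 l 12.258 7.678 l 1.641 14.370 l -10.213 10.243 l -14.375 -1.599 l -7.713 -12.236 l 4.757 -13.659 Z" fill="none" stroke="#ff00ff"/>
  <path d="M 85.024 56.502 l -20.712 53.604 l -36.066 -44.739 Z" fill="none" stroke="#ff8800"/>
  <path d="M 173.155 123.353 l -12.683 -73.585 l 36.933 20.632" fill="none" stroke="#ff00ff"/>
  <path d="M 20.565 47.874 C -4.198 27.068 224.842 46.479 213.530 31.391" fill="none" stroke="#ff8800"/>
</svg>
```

1 u = 1 mm; y_m = 133.619 − y.

[1] `<polygon>` regular polygon, #ff8800→engrave S393 F2392: (60.303,61.070) → (69.353,34.143) → (53.945,10.278) → (25.679,7.446) → (5.841,27.779) → (9.369,55.966) → (33.607,70.782) → (60.303,61.070) (closed)

[2] `<path>` cubic bezier, #ff00ff→score S480 F1827: (72.449,58.211) → (85.933,51.670) → (113.499,59.659) → (146.516,73.804) → (176.357,85.730) → (194.392,87.063)

[3] `<circle>` circle, #ff00ff→score S480 F1827: (184.493,45.318) → (181.738,53.797) → (174.525,59.038) → (165.609,59.038) → (158.396,53.797) → (155.641,45.318) → (158.396,36.839) → (165.609,31.598) → (174.525,31.598) → (181.738,36.839) → (184.493,45.318) (closed)

[4] `<rect>` rectangle, #ff00ff→score S480 F1827: (82.909,72.746) → (185.846,72.746) → (185.846,33.452) → (82.909,33.452) → (82.909,72.746) (closed)

[5] `<path>` regular polygon, #ff00ff→score S480 F1827: (28.232,85.657) → (40.490,77.979) → (42.131,63.609) → (31.918,53.366) → (17.543,54.965) → (9.830,67.201) → (14.587,80.860) → (28.232,85.657) (closed)

[6] `<path>` regular polygon, #ff8800→engrave S393 F2392: (85.024,77.117) → (64.312,23.513) → (28.246,68.252) → (85.024,77.117) (closed)

[7] `<path>` open polyline, #ff00ff→score S480 F1827: (173.155,10.266) → (160.472,83.851) → (197.405,63.219)

[8] `<path>` cubic bezier, #ff8800→engrave S393 F2392: (20.565,85.745) → (32.210,94.000) → (81.049,96.190) → (143.361,95.900) → (195.428,96.717) → (213.530,102.228)

G21
G90
G0 X60.303 Y61.070
M3 S393
G1 X69.353 Y34.143 F2392
G1 X53.945 Y10.278
G1 X25.679 Y7.446
G1 X5.841 Y27.779
G1 X9.369 Y55.966
G1 X33.607 Y70.782
G1 X60.303 Y61.070
G0 X72.449 Y58.211
M3 S480
G1 X85.933 Y51.670 F1827
G1 X113.499 Y59.659
G1 X146.516 Y73.804
G1 X176.357 Y85.730
G1 X194.392 Y87.063
G0 X184.493 Y45.318
M3 S480
G1 X181.738 Y53.797 F1827
G1 X174.525 Y59.038
G1 X165.609 Y59.038
G1 X158.396 Y53.797
G1 X155.641 Y45.318
G1 X158.396 Y36.839
G1 X165.609 Y31.598
G1 X174.525 Y31.598
G1 X181.738 Y36.839
G1 X184.493 Y45.318
G0 X82.909 Y72.746
M3 S480
G1 X185.846 Y72.746 F1827
G1 X185.846 Y33.452
G1 X82.909 Y33.452
G1 X82.909 Y72.746
G0 X28.232 Y85.657
M3 S480
G1 X40.490 Y77.979 F1827
G1 X42.131 Y63.609
G1 X31.918 Y53.366
G1 X17.543 Y54.965
G1 X9.830 Y67.201
G1 X14.587 Y80.860
G1 X28.232 Y85.657
G0 X85.024 Y77.117
M3 S393
G1 X64.312 Y23.513 F2392
G1 X28.246 Y68.252
G1 X85.024 Y77.117
G0 X173.155 Y10.266
M3 S480
G1 X160.472 Y83.851 F1827
G1 X197.405 Y63.219
G0 X20.565 Y85.745
M3 S393
G1 X32.210 Y94.000 F2392
G1 X81.049 Y96.190
G1 X143.361 Y95.900
G1 X195.428 Y96.717
G1 X213.530 Y102.228
M5
G0 X0.000 Y0.000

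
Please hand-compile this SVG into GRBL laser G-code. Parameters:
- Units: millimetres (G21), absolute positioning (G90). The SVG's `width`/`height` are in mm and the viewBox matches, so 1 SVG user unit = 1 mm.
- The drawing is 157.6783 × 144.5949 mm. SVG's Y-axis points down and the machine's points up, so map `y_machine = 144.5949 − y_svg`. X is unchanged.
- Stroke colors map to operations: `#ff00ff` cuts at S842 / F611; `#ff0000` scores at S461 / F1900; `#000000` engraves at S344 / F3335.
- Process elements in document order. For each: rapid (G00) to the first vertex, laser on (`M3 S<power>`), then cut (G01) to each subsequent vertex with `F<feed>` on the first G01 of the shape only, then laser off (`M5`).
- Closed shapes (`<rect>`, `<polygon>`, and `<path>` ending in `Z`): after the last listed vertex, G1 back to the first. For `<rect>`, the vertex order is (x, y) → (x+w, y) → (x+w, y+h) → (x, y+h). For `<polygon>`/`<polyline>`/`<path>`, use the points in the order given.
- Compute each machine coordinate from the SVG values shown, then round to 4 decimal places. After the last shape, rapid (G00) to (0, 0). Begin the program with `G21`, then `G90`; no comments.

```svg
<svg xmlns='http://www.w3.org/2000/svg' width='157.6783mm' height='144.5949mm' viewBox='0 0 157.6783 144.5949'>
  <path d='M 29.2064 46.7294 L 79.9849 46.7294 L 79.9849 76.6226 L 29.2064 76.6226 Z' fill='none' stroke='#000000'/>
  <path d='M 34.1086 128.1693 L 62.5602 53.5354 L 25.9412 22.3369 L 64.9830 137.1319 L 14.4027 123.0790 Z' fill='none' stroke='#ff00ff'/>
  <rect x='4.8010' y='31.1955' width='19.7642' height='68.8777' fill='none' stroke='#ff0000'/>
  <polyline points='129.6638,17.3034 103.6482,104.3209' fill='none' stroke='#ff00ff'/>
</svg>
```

viewBox `0 0 157.6783 144.5949` with mm width/height → 1 unit = 1 mm. Flip: y_m = 144.5949 − y_svg.

**Shape 1** — `<path>` rectangle, stroke `#000000` → engrave (S344, F3335). Machine vertices: (29.2064,97.8655) → (79.9849,97.8655) → (79.9849,67.9723) → (29.2064,67.9723) → (29.2064,97.8655). Closed: final G1 returns to the first vertex.

**Shape 2** — `<path>` closed polygon, stroke `#ff00ff` → cut (S842, F611). Machine vertices: (34.1086,16.4256) → (62.5602,91.0595) → (25.9412,122.2580) → (64.9830,7.4630) → (14.4027,21.5159) → (34.1086,16.4256). Closed: final G1 returns to the first vertex.

**Shape 3** — `<rect>` rectangle, stroke `#ff0000` → score (S461, F1900). Machine vertices: (4.8010,113.3994) → (24.5652,113.3994) → (24.5652,44.5217) → (4.8010,44.5217) → (4.8010,113.3994). Closed: final G1 returns to the first vertex.

**Shape 4** — `<polyline>` line segment, stroke `#ff00ff` → cut (S842, F611). Machine vertices: (129.6638,127.2915) → (103.6482,40.2740). Open path.

G21
G90
G00 X29.2064 Y97.8655
M3 S344
G01 X79.9849 Y97.8655 F3335
G01 X79.9849 Y67.9723
G01 X29.2064 Y67.9723
G01 X29.2064 Y97.8655
M5
G00 X34.1086 Y16.4256
M3 S842
G01 X62.5602 Y91.0595 F611
G01 X25.9412 Y122.2580
G01 X64.9830 Y7.4630
G01 X14.4027 Y21.5159
G01 X34.1086 Y16.4256
M5
G00 X4.8010 Y113.3994
M3 S461
G01 X24.5652 Y113.3994 F1900
G01 X24.5652 Y44.5217
G01 X4.8010 Y44.5217
G01 X4.8010 Y113.3994
M5
G00 X129.6638 Y127.2915
M3 S842
G01 X103.6482 Y40.2740 F611
M5
G00 X0.0000 Y0.0000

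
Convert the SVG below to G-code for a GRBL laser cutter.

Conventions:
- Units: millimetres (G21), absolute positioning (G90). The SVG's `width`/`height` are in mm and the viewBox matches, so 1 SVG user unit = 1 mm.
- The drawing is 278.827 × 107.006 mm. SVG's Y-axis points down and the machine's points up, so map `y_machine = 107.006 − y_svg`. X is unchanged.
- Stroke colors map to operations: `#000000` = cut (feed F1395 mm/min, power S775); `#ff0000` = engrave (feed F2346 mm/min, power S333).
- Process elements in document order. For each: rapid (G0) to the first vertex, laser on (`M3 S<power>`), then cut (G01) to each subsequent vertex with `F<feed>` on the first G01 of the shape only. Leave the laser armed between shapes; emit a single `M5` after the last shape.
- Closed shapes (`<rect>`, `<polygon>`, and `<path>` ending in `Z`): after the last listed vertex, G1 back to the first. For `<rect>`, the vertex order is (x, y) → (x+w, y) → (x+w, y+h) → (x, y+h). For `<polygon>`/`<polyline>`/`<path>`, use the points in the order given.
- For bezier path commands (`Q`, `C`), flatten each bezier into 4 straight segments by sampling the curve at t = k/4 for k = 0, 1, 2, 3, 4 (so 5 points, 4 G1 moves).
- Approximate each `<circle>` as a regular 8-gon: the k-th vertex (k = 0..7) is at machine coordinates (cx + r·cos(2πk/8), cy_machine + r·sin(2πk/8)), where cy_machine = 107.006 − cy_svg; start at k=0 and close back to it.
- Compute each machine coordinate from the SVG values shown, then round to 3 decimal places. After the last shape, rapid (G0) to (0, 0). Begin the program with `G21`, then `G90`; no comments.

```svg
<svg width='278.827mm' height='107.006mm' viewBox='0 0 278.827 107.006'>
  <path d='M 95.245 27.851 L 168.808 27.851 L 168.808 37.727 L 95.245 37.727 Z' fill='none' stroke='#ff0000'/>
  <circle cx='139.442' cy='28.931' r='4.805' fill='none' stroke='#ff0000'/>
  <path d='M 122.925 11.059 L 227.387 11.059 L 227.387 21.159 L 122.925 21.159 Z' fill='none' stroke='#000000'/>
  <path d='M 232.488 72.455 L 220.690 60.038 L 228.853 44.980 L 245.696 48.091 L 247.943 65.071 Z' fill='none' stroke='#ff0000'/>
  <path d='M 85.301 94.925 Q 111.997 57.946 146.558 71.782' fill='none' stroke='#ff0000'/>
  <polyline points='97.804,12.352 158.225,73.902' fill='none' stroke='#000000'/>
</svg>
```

Since the viewBox matches the mm dimensions, user units are millimetres directly. The only transform is the Y-flip y_m = 107.006 − y_svg.

Shape 1 is a rectangle drawn with `<path>`. Its stroke #ff0000 means engrave at S333, F2346. After flipping Y the toolpath is (95.245,79.155) → (168.808,79.155) → (168.808,69.279) → (95.245,69.279) → (95.245,79.155), returning to the start.

Shape 2 is a circle drawn with `<circle>`. Its stroke #ff0000 means engrave at S333, F2346. After flipping Y the toolpath is (144.247,78.075) → (142.840,81.473) → (139.442,82.880) → (136.044,81.473) → (134.637,78.075) → (136.044,74.677) → (139.442,73.270) → (142.840,74.677) → (144.247,78.075), returning to the start.

Shape 3 is a rectangle drawn with `<path>`. Its stroke #000000 means cut at S775, F1395. After flipping Y the toolpath is (122.925,95.947) → (227.387,95.947) → (227.387,85.847) → (122.925,85.847) → (122.925,95.947), returning to the start.

Shape 4 is a regular polygon drawn with `<path>`. Its stroke #ff0000 means engrave at S333, F2346. After flipping Y the toolpath is (232.488,34.551) → (220.690,46.968) → (228.853,62.026) → (245.696,58.915) → (247.943,41.935) → (232.488,34.551), returning to the start.

Shape 5 is a quadratic bezier drawn with `<path>`. Its stroke #ff0000 means engrave at S333, F2346. After flipping Y the toolpath is (85.301,12.081) → (99.141,27.395) → (113.963,36.356) → (129.769,38.966) → (146.558,35.224).

Shape 6 is a line segment drawn with `<polyline>`. Its stroke #000000 means cut at S775, F1395. After flipping Y the toolpath is (97.804,94.654) → (158.225,33.104).

G21
G90
G0 X95.245 Y79.155
M3 S333
G01 X168.808 Y79.155 F2346
G01 X168.808 Y69.279
G01 X95.245 Y69.279
G01 X95.245 Y79.155
G0 X144.247 Y78.075
M3 S333
G01 X142.840 Y81.473 F2346
G01 X139.442 Y82.880
G01 X136.044 Y81.473
G01 X134.637 Y78.075
G01 X136.044 Y74.677
G01 X139.442 Y73.270
G01 X142.840 Y74.677
G01 X144.247 Y78.075
G0 X122.925 Y95.947
M3 S775
G01 X227.387 Y95.947 F1395
G01 X227.387 Y85.847
G01 X122.925 Y85.847
G01 X122.925 Y95.947
G0 X232.488 Y34.551
M3 S333
G01 X220.690 Y46.968 F2346
G01 X228.853 Y62.026
G01 X245.696 Y58.915
G01 X247.943 Y41.935
G01 X232.488 Y34.551
G0 X85.301 Y12.081
M3 S333
G01 X99.141 Y27.395 F2346
G01 X113.963 Y36.356
G01 X129.769 Y38.966
G01 X146.558 Y35.224
G0 X97.804 Y94.654
M3 S775
G01 X158.225 Y33.104 F1395
M5
G0 X0.000 Y0.000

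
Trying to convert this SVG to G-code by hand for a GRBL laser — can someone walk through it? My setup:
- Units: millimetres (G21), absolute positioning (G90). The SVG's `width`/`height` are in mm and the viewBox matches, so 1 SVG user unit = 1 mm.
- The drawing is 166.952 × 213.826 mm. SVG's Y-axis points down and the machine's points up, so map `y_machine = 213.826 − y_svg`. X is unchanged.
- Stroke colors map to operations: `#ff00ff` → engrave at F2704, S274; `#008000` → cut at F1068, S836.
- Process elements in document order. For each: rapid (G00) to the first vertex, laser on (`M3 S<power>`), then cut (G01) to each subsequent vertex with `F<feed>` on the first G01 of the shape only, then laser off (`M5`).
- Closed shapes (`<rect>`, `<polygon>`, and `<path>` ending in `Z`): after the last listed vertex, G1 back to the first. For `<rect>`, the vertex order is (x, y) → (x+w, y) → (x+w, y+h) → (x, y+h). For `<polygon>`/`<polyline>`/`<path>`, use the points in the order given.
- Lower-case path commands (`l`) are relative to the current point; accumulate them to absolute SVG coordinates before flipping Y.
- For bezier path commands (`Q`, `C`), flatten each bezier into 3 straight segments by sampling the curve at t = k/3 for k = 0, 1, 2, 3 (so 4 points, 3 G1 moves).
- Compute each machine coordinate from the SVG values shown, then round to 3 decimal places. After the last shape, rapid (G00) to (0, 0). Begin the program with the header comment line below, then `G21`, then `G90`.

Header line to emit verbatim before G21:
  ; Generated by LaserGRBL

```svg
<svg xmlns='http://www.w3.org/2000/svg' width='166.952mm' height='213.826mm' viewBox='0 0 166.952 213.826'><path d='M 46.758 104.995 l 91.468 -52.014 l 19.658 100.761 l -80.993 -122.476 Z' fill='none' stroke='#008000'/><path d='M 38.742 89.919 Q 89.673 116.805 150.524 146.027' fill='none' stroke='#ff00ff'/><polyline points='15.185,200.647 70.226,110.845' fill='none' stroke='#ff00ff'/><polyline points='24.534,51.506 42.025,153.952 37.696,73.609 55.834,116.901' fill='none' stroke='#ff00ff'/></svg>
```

Since the viewBox matches the mm dimensions, user units are millimetres directly. The only transform is the Y-flip y_m = 213.826 − y_svg.

Shape 1 is a closed polygon drawn with `<path>`. Its stroke #008000 means cut at S836, F1068. After flipping Y the toolpath is (46.758,108.831) → (138.226,160.845) → (157.884,60.084) → (76.891,182.560) → (46.758,108.831), returning to the start.

Shape 2 is a quadratic bezier drawn with `<path>`. Its stroke #ff00ff means engrave at S274, F2704. After flipping Y the toolpath is (38.742,123.907) → (73.798,105.723) → (111.059,87.021) → (150.524,67.799).

Shape 3 is a line segment drawn with `<polyline>`. Its stroke #ff00ff means engrave at S274, F2704. After flipping Y the toolpath is (15.185,13.179) → (70.226,102.981).

Shape 4 is a open polyline drawn with `<polyline>`. Its stroke #ff00ff means engrave at S274, F2704. After flipping Y the toolpath is (24.534,162.320) → (42.025,59.874) → (37.696,140.217) → (55.834,96.925).

; Generated by LaserGRBL
G21
G90
G00 X46.758 Y108.831
M3 S836
G01 X138.226 Y160.845 F1068
G01 X157.884 Y60.084
G01 X76.891 Y182.560
G01 X46.758 Y108.831
M5
G00 X38.742 Y123.907
M3 S274
G01 X73.798 Y105.723 F2704
G01 X111.059 Y87.021
G01 X150.524 Y67.799
M5
G00 X15.185 Y13.179
M3 S274
G01 X70.226 Y102.981 F2704
M5
G00 X24.534 Y162.320
M3 S274
G01 X42.025 Y59.874 F2704
G01 X37.696 Y140.217
G01 X55.834 Y96.925
M5
G00 X0.000 Y0.000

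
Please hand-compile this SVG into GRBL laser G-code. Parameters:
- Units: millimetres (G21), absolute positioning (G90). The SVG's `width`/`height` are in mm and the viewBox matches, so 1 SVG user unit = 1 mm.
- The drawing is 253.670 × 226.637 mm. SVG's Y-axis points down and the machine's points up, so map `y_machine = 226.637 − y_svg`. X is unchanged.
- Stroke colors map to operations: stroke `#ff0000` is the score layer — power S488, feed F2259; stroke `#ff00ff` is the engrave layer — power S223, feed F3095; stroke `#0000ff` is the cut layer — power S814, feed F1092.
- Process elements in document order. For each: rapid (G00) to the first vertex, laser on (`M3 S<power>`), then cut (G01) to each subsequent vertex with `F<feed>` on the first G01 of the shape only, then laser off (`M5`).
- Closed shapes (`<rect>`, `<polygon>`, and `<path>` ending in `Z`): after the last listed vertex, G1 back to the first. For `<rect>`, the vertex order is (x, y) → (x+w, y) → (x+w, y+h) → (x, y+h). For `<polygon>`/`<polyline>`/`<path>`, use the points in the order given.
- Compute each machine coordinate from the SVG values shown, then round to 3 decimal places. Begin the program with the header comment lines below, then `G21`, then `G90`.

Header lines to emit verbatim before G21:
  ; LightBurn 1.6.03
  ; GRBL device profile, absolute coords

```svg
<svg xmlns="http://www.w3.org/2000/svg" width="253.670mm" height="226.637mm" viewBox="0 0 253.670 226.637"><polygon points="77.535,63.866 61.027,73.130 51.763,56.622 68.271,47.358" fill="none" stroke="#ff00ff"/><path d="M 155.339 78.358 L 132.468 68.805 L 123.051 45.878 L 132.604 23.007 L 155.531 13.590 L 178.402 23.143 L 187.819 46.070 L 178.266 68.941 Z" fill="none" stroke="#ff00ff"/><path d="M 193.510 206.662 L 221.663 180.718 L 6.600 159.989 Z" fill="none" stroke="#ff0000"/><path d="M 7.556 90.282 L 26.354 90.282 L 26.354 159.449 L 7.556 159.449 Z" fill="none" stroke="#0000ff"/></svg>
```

; LightBurn 1.6.03
; GRBL device profile, absolute coords
G21
G90
G00 X77.535 Y162.771
M3 S223
G01 X61.027 Y153.507 F3095
G01 X51.763 Y170.015
G01 X68.271 Y179.279
G01 X77.535 Y162.771
M5
G00 X155.339 Y148.279
M3 S223
G01 X132.468 Y157.832 F3095
G01 X123.051 Y180.759
G01 X132.604 Y203.630
G01 X155.531 Y213.047
G01 X178.402 Y203.494
G01 X187.819 Y180.567
G01 X178.266 Y157.696
G01 X155.339 Y148.279
M5
G00 X193.510 Y19.975
M3 S488
G01 X221.663 Y45.919 F2259
G01 X6.600 Y66.648
G01 X193.510 Y19.975
M5
G00 X7.556 Y136.355
M3 S814
G01 X26.354 Y136.355 F1092
G01 X26.354 Y67.188
G01 X7.556 Y67.188
G01 X7.556 Y136.355
M5

1 u = 1 mm; y_m = 226.637 − y.

[1] `<polygon>` regular polygon, #ff00ff→engrave S223 F3095: (77.535,162.771) → (61.027,153.507) → (51.763,170.015) → (68.271,179.279) → (77.535,162.771) (closed)

[2] `<path>` regular polygon, #ff00ff→engrave S223 F3095: (155.339,148.279) → (132.468,157.832) → (123.051,180.759) → (132.604,203.630) → (155.531,213.047) → (178.402,203.494) → (187.819,180.567) → (178.266,157.696) → (155.339,148.279) (closed)

[3] `<path>` closed polygon, #ff0000→score S488 F2259: (193.510,19.975) → (221.663,45.919) → (6.600,66.648) → (193.510,19.975) (closed)

[4] `<path>` rectangle, #0000ff→cut S814 F1092: (7.556,136.355) → (26.354,136.355) → (26.354,67.188) → (7.556,67.188) → (7.556,136.355) (closed)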